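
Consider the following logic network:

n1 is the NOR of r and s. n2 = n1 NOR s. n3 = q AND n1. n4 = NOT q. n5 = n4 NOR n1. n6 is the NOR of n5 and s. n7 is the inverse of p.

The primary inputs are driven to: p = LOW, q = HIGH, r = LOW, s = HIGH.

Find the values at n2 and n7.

n1 = r NOR s = LOW NOR HIGH = LOW
n2 = n1 NOR s = LOW NOR HIGH = LOW
n7 = NOT p = NOT LOW = HIGH

n2 = LOW; n7 = HIGH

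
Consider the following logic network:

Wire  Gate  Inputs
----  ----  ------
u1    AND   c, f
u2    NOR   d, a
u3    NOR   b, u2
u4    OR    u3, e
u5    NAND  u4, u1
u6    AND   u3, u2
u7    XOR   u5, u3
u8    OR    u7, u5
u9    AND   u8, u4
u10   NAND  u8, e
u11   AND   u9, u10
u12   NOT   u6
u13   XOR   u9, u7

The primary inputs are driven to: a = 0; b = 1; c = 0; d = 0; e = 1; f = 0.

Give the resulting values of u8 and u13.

u1 = c AND f = 0 AND 0 = 0
u2 = d NOR a = 0 NOR 0 = 1
u3 = b NOR u2 = 1 NOR 1 = 0
u4 = u3 OR e = 0 OR 1 = 1
u5 = u4 NAND u1 = 1 NAND 0 = 1
u7 = u5 XOR u3 = 1 XOR 0 = 1
u8 = u7 OR u5 = 1 OR 1 = 1
u9 = u8 AND u4 = 1 AND 1 = 1
u13 = u9 XOR u7 = 1 XOR 1 = 0

u8 = 1; u13 = 0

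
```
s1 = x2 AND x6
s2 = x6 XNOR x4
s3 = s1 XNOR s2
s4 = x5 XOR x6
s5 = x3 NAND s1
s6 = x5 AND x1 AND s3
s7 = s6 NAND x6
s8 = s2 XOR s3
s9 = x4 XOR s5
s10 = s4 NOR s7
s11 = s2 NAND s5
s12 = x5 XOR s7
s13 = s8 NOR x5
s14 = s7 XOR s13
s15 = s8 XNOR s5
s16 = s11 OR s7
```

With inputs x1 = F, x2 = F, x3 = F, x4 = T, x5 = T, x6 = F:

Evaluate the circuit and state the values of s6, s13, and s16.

s6 = F  s13 = F  s16 = T

s1 = x2 AND x6 = F AND F = F
s2 = x6 XNOR x4 = F XNOR T = F
s3 = s1 XNOR s2 = F XNOR F = T
s5 = x3 NAND s1 = F NAND F = T
s6 = x5 AND x1 AND s3 = T AND F AND T = F
s7 = s6 NAND x6 = F NAND F = T
s8 = s2 XOR s3 = F XOR T = T
s11 = s2 NAND s5 = F NAND T = T
s13 = s8 NOR x5 = T NOR T = F
s16 = s11 OR s7 = T OR T = T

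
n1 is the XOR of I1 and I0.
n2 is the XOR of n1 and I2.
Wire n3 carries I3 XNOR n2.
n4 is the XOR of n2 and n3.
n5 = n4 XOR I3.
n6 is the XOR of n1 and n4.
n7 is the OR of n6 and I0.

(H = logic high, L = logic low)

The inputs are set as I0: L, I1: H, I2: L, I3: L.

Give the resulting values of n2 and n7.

n2 = H, n7 = L

n1 = I1 XOR I0 = H XOR L = H
n2 = n1 XOR I2 = H XOR L = H
n3 = I3 XNOR n2 = L XNOR H = L
n4 = n2 XOR n3 = H XOR L = H
n6 = n1 XOR n4 = H XOR H = L
n7 = n6 OR I0 = L OR L = L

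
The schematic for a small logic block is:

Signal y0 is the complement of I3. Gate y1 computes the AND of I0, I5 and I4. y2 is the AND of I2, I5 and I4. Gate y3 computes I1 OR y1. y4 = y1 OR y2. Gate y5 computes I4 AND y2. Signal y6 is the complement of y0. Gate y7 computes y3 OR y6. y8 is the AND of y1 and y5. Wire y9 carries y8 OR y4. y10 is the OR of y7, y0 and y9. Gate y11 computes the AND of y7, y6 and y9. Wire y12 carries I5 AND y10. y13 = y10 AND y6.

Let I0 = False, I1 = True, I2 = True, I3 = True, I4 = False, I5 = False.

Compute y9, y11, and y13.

y0 = NOT I3 = NOT True = False
y1 = I0 AND I5 AND I4 = False AND False AND False = False
y2 = I2 AND I5 AND I4 = True AND False AND False = False
y3 = I1 OR y1 = True OR False = True
y4 = y1 OR y2 = False OR False = False
y5 = I4 AND y2 = False AND False = False
y6 = NOT y0 = NOT False = True
y7 = y3 OR y6 = True OR True = True
y8 = y1 AND y5 = False AND False = False
y9 = y8 OR y4 = False OR False = False
y10 = y7 OR y0 OR y9 = True OR False OR False = True
y11 = y7 AND y6 AND y9 = True AND True AND False = False
y13 = y10 AND y6 = True AND True = True

y9 = False, y11 = False, y13 = True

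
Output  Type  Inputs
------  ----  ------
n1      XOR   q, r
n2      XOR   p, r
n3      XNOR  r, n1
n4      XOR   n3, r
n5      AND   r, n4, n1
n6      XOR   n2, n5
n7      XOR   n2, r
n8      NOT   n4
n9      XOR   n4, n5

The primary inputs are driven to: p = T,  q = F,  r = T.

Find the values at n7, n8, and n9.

n7 = T, n8 = T, n9 = F

n1 = q XOR r = F XOR T = T
n2 = p XOR r = T XOR T = F
n3 = r XNOR n1 = T XNOR T = T
n4 = n3 XOR r = T XOR T = F
n5 = r AND n4 AND n1 = T AND F AND T = F
n7 = n2 XOR r = F XOR T = T
n8 = NOT n4 = NOT F = T
n9 = n4 XOR n5 = F XOR F = F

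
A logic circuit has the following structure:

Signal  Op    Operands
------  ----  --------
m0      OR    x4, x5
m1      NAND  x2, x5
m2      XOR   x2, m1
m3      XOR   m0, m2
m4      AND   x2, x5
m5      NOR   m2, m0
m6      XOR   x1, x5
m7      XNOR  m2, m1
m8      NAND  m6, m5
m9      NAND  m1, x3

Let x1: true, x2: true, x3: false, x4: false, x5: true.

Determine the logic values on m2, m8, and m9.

m0 = x4 OR x5 = false OR true = true
m1 = x2 NAND x5 = true NAND true = false
m2 = x2 XOR m1 = true XOR false = true
m5 = m2 NOR m0 = true NOR true = false
m6 = x1 XOR x5 = true XOR true = false
m8 = m6 NAND m5 = false NAND false = true
m9 = m1 NAND x3 = false NAND false = true

m2 = true, m8 = true, m9 = true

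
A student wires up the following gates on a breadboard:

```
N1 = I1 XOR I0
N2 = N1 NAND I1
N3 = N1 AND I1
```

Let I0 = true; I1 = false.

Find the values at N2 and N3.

N2 = true, N3 = false

N1 = I1 XOR I0 = false XOR true = true
N2 = N1 NAND I1 = true NAND false = true
N3 = N1 AND I1 = true AND false = false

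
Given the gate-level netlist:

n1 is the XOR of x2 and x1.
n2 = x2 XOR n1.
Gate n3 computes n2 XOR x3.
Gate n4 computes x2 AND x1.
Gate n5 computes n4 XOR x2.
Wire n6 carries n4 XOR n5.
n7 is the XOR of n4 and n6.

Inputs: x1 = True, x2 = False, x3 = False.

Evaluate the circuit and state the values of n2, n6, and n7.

n1 = x2 XOR x1 = False XOR True = True
n2 = x2 XOR n1 = False XOR True = True
n4 = x2 AND x1 = False AND True = False
n5 = n4 XOR x2 = False XOR False = False
n6 = n4 XOR n5 = False XOR False = False
n7 = n4 XOR n6 = False XOR False = False

n2 = True  n6 = False  n7 = False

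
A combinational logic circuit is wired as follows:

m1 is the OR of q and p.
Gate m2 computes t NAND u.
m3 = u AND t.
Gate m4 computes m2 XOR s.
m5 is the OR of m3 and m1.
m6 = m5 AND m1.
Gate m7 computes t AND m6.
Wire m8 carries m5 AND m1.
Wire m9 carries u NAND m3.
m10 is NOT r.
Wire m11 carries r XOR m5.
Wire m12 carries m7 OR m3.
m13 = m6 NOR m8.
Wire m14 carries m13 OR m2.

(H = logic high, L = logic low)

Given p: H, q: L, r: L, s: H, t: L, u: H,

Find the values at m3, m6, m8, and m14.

m3 = L, m6 = H, m8 = H, m14 = H

m1 = q OR p = L OR H = H
m2 = t NAND u = L NAND H = H
m3 = u AND t = H AND L = L
m5 = m3 OR m1 = L OR H = H
m6 = m5 AND m1 = H AND H = H
m8 = m5 AND m1 = H AND H = H
m13 = m6 NOR m8 = H NOR H = L
m14 = m13 OR m2 = L OR H = H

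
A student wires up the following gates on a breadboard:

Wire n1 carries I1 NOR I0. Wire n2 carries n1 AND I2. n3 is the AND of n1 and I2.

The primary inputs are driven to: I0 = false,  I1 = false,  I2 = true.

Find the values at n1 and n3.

n1 = true  n3 = true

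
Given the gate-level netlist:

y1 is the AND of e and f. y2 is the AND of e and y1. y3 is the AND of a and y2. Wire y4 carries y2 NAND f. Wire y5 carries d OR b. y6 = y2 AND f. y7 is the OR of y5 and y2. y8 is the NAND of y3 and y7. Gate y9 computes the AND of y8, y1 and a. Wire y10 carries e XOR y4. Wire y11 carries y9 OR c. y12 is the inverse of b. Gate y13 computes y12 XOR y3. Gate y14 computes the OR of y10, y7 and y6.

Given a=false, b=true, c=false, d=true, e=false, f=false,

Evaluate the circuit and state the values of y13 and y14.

y13 = false; y14 = true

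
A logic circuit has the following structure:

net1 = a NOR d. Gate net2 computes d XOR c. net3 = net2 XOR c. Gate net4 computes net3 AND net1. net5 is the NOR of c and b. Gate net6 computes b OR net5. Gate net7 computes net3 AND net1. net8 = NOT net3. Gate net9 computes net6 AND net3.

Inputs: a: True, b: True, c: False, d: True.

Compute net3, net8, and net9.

net3 = True, net8 = False, net9 = True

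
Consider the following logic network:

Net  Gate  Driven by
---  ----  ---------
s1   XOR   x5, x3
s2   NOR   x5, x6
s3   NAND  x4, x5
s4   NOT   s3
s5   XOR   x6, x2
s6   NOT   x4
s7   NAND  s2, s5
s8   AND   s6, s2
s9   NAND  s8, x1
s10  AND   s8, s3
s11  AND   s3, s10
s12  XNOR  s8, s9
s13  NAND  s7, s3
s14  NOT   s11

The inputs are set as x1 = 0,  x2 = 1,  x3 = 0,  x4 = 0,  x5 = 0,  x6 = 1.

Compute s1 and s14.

s1 = x5 XOR x3 = 0 XOR 0 = 0
s2 = x5 NOR x6 = 0 NOR 1 = 0
s3 = x4 NAND x5 = 0 NAND 0 = 1
s6 = NOT x4 = NOT 0 = 1
s8 = s6 AND s2 = 1 AND 0 = 0
s10 = s8 AND s3 = 0 AND 1 = 0
s11 = s3 AND s10 = 1 AND 0 = 0
s14 = NOT s11 = NOT 0 = 1

s1 = 0, s14 = 1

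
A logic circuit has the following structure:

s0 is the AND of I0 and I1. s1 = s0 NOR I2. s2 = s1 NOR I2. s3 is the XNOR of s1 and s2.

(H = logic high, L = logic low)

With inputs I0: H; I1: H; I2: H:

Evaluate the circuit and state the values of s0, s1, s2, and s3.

s0 = I0 AND I1 = H AND H = H
s1 = s0 NOR I2 = H NOR H = L
s2 = s1 NOR I2 = L NOR H = L
s3 = s1 XNOR s2 = L XNOR L = H

s0 = H, s1 = L, s2 = L, s3 = H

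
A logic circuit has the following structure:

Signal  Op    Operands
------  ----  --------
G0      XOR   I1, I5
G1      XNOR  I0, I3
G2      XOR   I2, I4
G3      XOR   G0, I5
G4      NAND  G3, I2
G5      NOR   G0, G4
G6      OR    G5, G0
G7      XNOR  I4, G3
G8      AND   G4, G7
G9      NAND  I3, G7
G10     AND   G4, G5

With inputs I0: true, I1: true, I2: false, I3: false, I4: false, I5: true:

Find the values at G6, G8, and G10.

G0 = I1 XOR I5 = true XOR true = false
G3 = G0 XOR I5 = false XOR true = true
G4 = G3 NAND I2 = true NAND false = true
G5 = G0 NOR G4 = false NOR true = false
G6 = G5 OR G0 = false OR false = false
G7 = I4 XNOR G3 = false XNOR true = false
G8 = G4 AND G7 = true AND false = false
G10 = G4 AND G5 = true AND false = false

G6 = false  G8 = false  G10 = false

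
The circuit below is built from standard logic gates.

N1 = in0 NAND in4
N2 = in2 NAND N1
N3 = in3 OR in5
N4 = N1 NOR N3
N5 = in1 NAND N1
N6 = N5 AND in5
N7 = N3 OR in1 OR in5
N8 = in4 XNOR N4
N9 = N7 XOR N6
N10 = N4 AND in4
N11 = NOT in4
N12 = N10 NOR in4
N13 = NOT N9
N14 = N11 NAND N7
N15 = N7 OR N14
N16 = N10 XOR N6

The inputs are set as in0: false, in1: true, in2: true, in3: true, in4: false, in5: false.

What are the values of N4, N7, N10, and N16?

N4 = false, N7 = true, N10 = false, N16 = false

N1 = in0 NAND in4 = false NAND false = true
N3 = in3 OR in5 = true OR false = true
N4 = N1 NOR N3 = true NOR true = false
N5 = in1 NAND N1 = true NAND true = false
N6 = N5 AND in5 = false AND false = false
N7 = N3 OR in1 OR in5 = true OR true OR false = true
N10 = N4 AND in4 = false AND false = false
N16 = N10 XOR N6 = false XOR false = false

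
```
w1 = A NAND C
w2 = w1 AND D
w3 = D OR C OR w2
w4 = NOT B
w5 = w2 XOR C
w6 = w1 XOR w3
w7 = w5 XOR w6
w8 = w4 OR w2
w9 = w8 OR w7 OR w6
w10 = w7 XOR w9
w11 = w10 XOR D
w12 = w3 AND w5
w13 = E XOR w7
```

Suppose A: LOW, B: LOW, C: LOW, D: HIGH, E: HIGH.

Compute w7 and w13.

w1 = A NAND C = LOW NAND LOW = HIGH
w2 = w1 AND D = HIGH AND HIGH = HIGH
w3 = D OR C OR w2 = HIGH OR LOW OR HIGH = HIGH
w5 = w2 XOR C = HIGH XOR LOW = HIGH
w6 = w1 XOR w3 = HIGH XOR HIGH = LOW
w7 = w5 XOR w6 = HIGH XOR LOW = HIGH
w13 = E XOR w7 = HIGH XOR HIGH = LOW

w7 = HIGH; w13 = LOW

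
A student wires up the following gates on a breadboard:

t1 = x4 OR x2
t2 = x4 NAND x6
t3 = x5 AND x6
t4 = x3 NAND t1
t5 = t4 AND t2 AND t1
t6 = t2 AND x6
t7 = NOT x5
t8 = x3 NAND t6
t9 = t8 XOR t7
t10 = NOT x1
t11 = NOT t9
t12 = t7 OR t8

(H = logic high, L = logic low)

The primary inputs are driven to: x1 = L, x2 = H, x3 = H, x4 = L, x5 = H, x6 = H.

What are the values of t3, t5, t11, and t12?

t3 = H; t5 = L; t11 = H; t12 = L

t1 = x4 OR x2 = L OR H = H
t2 = x4 NAND x6 = L NAND H = H
t3 = x5 AND x6 = H AND H = H
t4 = x3 NAND t1 = H NAND H = L
t5 = t4 AND t2 AND t1 = L AND H AND H = L
t6 = t2 AND x6 = H AND H = H
t7 = NOT x5 = NOT H = L
t8 = x3 NAND t6 = H NAND H = L
t9 = t8 XOR t7 = L XOR L = L
t11 = NOT t9 = NOT L = H
t12 = t7 OR t8 = L OR L = L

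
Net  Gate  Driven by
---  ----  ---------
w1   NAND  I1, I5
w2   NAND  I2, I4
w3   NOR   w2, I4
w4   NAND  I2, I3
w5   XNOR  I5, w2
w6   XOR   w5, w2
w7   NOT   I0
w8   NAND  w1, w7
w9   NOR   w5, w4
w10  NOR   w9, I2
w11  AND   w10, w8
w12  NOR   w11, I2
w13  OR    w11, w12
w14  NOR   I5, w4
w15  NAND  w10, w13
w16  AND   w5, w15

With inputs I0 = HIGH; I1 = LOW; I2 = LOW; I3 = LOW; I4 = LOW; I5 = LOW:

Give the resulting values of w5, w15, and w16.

w5 = LOW; w15 = LOW; w16 = LOW

w1 = I1 NAND I5 = LOW NAND LOW = HIGH
w2 = I2 NAND I4 = LOW NAND LOW = HIGH
w4 = I2 NAND I3 = LOW NAND LOW = HIGH
w5 = I5 XNOR w2 = LOW XNOR HIGH = LOW
w7 = NOT I0 = NOT HIGH = LOW
w8 = w1 NAND w7 = HIGH NAND LOW = HIGH
w9 = w5 NOR w4 = LOW NOR HIGH = LOW
w10 = w9 NOR I2 = LOW NOR LOW = HIGH
w11 = w10 AND w8 = HIGH AND HIGH = HIGH
w12 = w11 NOR I2 = HIGH NOR LOW = LOW
w13 = w11 OR w12 = HIGH OR LOW = HIGH
w15 = w10 NAND w13 = HIGH NAND HIGH = LOW
w16 = w5 AND w15 = LOW AND LOW = LOW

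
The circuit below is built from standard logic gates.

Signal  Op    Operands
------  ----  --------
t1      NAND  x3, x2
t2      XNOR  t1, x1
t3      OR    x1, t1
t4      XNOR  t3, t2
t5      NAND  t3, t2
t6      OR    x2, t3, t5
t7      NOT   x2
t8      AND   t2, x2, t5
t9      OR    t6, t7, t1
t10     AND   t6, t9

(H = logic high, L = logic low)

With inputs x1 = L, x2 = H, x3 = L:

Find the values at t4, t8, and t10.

t1 = x3 NAND x2 = L NAND H = H
t2 = t1 XNOR x1 = H XNOR L = L
t3 = x1 OR t1 = L OR H = H
t4 = t3 XNOR t2 = H XNOR L = L
t5 = t3 NAND t2 = H NAND L = H
t6 = x2 OR t3 OR t5 = H OR H OR H = H
t7 = NOT x2 = NOT H = L
t8 = t2 AND x2 AND t5 = L AND H AND H = L
t9 = t6 OR t7 OR t1 = H OR L OR H = H
t10 = t6 AND t9 = H AND H = H

t4 = L  t8 = L  t10 = H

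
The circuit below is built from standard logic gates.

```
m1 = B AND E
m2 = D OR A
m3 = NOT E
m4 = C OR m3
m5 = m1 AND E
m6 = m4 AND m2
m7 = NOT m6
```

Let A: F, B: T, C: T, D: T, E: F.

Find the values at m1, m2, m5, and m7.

m1 = F, m2 = T, m5 = F, m7 = F

m1 = B AND E = T AND F = F
m2 = D OR A = T OR F = T
m3 = NOT E = NOT F = T
m4 = C OR m3 = T OR T = T
m5 = m1 AND E = F AND F = F
m6 = m4 AND m2 = T AND T = T
m7 = NOT m6 = NOT T = F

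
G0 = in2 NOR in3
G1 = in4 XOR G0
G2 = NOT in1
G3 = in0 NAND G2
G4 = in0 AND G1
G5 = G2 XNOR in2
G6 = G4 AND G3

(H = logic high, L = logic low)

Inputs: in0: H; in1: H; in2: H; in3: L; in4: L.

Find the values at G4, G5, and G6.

G0 = in2 NOR in3 = H NOR L = L
G1 = in4 XOR G0 = L XOR L = L
G2 = NOT in1 = NOT H = L
G3 = in0 NAND G2 = H NAND L = H
G4 = in0 AND G1 = H AND L = L
G5 = G2 XNOR in2 = L XNOR H = L
G6 = G4 AND G3 = L AND H = L

G4 = L, G5 = L, G6 = L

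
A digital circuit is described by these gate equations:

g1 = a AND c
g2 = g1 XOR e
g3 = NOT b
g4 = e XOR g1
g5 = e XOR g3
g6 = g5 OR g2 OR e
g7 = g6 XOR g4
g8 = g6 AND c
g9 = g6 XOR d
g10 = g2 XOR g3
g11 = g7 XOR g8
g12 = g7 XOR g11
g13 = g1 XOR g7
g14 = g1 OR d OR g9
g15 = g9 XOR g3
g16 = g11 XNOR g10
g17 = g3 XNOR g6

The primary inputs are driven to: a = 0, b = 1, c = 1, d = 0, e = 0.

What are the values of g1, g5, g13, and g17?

g1 = a AND c = 0 AND 1 = 0
g2 = g1 XOR e = 0 XOR 0 = 0
g3 = NOT b = NOT 1 = 0
g4 = e XOR g1 = 0 XOR 0 = 0
g5 = e XOR g3 = 0 XOR 0 = 0
g6 = g5 OR g2 OR e = 0 OR 0 OR 0 = 0
g7 = g6 XOR g4 = 0 XOR 0 = 0
g13 = g1 XOR g7 = 0 XOR 0 = 0
g17 = g3 XNOR g6 = 0 XNOR 0 = 1

g1 = 0, g5 = 0, g13 = 0, g17 = 1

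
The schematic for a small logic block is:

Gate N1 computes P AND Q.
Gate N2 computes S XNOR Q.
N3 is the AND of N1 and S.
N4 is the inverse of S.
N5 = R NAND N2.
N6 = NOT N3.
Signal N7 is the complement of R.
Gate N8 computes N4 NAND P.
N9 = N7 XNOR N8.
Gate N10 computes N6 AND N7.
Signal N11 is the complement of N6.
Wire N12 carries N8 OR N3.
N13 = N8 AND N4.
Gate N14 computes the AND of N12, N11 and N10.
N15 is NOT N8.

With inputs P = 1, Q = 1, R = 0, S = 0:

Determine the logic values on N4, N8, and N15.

N4 = 1  N8 = 0  N15 = 1

N4 = NOT S = NOT 0 = 1
N8 = N4 NAND P = 1 NAND 1 = 0
N15 = NOT N8 = NOT 0 = 1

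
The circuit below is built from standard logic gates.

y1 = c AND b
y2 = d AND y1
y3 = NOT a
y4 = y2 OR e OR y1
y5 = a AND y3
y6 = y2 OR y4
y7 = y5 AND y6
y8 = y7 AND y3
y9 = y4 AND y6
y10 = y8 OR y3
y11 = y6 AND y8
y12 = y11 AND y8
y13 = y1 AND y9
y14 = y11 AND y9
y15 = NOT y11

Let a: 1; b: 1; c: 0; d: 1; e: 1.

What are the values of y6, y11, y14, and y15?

y6 = 1; y11 = 0; y14 = 0; y15 = 1

y1 = c AND b = 0 AND 1 = 0
y2 = d AND y1 = 1 AND 0 = 0
y3 = NOT a = NOT 1 = 0
y4 = y2 OR e OR y1 = 0 OR 1 OR 0 = 1
y5 = a AND y3 = 1 AND 0 = 0
y6 = y2 OR y4 = 0 OR 1 = 1
y7 = y5 AND y6 = 0 AND 1 = 0
y8 = y7 AND y3 = 0 AND 0 = 0
y9 = y4 AND y6 = 1 AND 1 = 1
y11 = y6 AND y8 = 1 AND 0 = 0
y14 = y11 AND y9 = 0 AND 1 = 0
y15 = NOT y11 = NOT 0 = 1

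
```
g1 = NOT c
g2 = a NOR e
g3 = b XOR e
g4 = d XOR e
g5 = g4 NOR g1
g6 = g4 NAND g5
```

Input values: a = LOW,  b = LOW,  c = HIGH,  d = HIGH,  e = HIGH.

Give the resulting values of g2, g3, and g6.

g2 = LOW, g3 = HIGH, g6 = HIGH

g1 = NOT c = NOT HIGH = LOW
g2 = a NOR e = LOW NOR HIGH = LOW
g3 = b XOR e = LOW XOR HIGH = HIGH
g4 = d XOR e = HIGH XOR HIGH = LOW
g5 = g4 NOR g1 = LOW NOR LOW = HIGH
g6 = g4 NAND g5 = LOW NAND HIGH = HIGH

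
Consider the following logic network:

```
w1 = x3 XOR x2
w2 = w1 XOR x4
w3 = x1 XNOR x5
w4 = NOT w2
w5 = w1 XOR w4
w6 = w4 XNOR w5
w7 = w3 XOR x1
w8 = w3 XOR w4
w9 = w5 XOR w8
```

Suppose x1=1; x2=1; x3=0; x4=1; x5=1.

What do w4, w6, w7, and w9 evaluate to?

w4 = 1, w6 = 0, w7 = 0, w9 = 0

w1 = x3 XOR x2 = 0 XOR 1 = 1
w2 = w1 XOR x4 = 1 XOR 1 = 0
w3 = x1 XNOR x5 = 1 XNOR 1 = 1
w4 = NOT w2 = NOT 0 = 1
w5 = w1 XOR w4 = 1 XOR 1 = 0
w6 = w4 XNOR w5 = 1 XNOR 0 = 0
w7 = w3 XOR x1 = 1 XOR 1 = 0
w8 = w3 XOR w4 = 1 XOR 1 = 0
w9 = w5 XOR w8 = 0 XOR 0 = 0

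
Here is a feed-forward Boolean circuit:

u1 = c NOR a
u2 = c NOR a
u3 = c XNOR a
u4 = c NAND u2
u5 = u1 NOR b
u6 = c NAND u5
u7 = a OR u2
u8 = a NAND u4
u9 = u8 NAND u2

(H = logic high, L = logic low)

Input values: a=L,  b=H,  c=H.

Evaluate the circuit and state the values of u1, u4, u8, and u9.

u1 = c NOR a = H NOR L = L
u2 = c NOR a = H NOR L = L
u4 = c NAND u2 = H NAND L = H
u8 = a NAND u4 = L NAND H = H
u9 = u8 NAND u2 = H NAND L = H

u1 = L; u4 = H; u8 = H; u9 = H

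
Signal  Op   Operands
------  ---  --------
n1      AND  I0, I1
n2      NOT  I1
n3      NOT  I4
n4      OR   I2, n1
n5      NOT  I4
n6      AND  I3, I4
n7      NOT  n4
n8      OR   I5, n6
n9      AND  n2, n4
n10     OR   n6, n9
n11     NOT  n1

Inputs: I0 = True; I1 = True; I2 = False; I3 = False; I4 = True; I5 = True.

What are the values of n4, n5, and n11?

n1 = I0 AND I1 = True AND True = True
n4 = I2 OR n1 = False OR True = True
n5 = NOT I4 = NOT True = False
n11 = NOT n1 = NOT True = False

n4 = True, n5 = False, n11 = False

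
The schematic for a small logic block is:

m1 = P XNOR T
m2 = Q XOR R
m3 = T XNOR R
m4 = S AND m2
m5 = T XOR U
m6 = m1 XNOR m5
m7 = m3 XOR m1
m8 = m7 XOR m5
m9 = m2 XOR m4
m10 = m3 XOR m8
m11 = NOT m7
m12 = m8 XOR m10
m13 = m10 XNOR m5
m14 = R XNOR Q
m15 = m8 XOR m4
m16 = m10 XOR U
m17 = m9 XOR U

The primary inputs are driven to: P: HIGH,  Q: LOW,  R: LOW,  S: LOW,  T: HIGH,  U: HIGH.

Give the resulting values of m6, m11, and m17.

m6 = LOW  m11 = LOW  m17 = HIGH

m1 = P XNOR T = HIGH XNOR HIGH = HIGH
m2 = Q XOR R = LOW XOR LOW = LOW
m3 = T XNOR R = HIGH XNOR LOW = LOW
m4 = S AND m2 = LOW AND LOW = LOW
m5 = T XOR U = HIGH XOR HIGH = LOW
m6 = m1 XNOR m5 = HIGH XNOR LOW = LOW
m7 = m3 XOR m1 = LOW XOR HIGH = HIGH
m9 = m2 XOR m4 = LOW XOR LOW = LOW
m11 = NOT m7 = NOT HIGH = LOW
m17 = m9 XOR U = LOW XOR HIGH = HIGH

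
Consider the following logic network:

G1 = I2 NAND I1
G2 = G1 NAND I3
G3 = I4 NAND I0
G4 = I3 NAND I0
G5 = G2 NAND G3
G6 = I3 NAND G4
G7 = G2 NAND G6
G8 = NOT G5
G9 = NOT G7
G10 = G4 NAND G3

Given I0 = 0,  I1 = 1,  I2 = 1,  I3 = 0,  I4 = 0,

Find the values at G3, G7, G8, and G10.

G1 = I2 NAND I1 = 1 NAND 1 = 0
G2 = G1 NAND I3 = 0 NAND 0 = 1
G3 = I4 NAND I0 = 0 NAND 0 = 1
G4 = I3 NAND I0 = 0 NAND 0 = 1
G5 = G2 NAND G3 = 1 NAND 1 = 0
G6 = I3 NAND G4 = 0 NAND 1 = 1
G7 = G2 NAND G6 = 1 NAND 1 = 0
G8 = NOT G5 = NOT 0 = 1
G10 = G4 NAND G3 = 1 NAND 1 = 0

G3 = 1, G7 = 0, G8 = 1, G10 = 0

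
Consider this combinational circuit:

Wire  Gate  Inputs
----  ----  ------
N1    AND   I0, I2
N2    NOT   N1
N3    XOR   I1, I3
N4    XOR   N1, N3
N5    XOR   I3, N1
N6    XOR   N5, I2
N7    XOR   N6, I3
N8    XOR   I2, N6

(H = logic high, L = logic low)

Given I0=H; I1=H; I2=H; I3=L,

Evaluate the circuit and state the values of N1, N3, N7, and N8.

N1 = I0 AND I2 = H AND H = H
N3 = I1 XOR I3 = H XOR L = H
N5 = I3 XOR N1 = L XOR H = H
N6 = N5 XOR I2 = H XOR H = L
N7 = N6 XOR I3 = L XOR L = L
N8 = I2 XOR N6 = H XOR L = H

N1 = H  N3 = H  N7 = L  N8 = H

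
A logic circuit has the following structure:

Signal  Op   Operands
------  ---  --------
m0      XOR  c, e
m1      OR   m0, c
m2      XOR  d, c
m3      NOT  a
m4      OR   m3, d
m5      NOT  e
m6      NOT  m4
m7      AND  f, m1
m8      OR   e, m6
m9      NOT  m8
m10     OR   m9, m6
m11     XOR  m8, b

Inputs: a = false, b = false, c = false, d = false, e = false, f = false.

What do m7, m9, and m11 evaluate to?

m7 = false, m9 = true, m11 = false

m0 = c XOR e = false XOR false = false
m1 = m0 OR c = false OR false = false
m3 = NOT a = NOT false = true
m4 = m3 OR d = true OR false = true
m6 = NOT m4 = NOT true = false
m7 = f AND m1 = false AND false = false
m8 = e OR m6 = false OR false = false
m9 = NOT m8 = NOT false = true
m11 = m8 XOR b = false XOR false = false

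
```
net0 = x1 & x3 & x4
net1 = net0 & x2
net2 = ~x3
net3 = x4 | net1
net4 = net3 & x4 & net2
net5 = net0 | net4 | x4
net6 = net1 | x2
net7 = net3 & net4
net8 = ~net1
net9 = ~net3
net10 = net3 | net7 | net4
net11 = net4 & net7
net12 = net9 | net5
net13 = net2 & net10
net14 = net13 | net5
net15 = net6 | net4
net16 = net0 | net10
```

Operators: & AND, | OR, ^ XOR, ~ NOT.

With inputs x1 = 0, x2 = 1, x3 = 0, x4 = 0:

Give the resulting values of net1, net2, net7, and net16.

net1 = 0, net2 = 1, net7 = 0, net16 = 0

net0 = x1 AND x3 AND x4 = 0 AND 0 AND 0 = 0
net1 = net0 AND x2 = 0 AND 1 = 0
net2 = NOT x3 = NOT 0 = 1
net3 = x4 OR net1 = 0 OR 0 = 0
net4 = net3 AND x4 AND net2 = 0 AND 0 AND 1 = 0
net7 = net3 AND net4 = 0 AND 0 = 0
net10 = net3 OR net7 OR net4 = 0 OR 0 OR 0 = 0
net16 = net0 OR net10 = 0 OR 0 = 0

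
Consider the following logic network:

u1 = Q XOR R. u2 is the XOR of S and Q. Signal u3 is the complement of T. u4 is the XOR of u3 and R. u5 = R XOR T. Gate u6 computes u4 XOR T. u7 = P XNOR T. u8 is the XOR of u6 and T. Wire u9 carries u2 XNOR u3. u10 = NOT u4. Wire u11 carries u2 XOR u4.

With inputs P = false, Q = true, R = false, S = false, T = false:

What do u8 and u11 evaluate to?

u2 = S XOR Q = false XOR true = true
u3 = NOT T = NOT false = true
u4 = u3 XOR R = true XOR false = true
u6 = u4 XOR T = true XOR false = true
u8 = u6 XOR T = true XOR false = true
u11 = u2 XOR u4 = true XOR true = false

u8 = true; u11 = false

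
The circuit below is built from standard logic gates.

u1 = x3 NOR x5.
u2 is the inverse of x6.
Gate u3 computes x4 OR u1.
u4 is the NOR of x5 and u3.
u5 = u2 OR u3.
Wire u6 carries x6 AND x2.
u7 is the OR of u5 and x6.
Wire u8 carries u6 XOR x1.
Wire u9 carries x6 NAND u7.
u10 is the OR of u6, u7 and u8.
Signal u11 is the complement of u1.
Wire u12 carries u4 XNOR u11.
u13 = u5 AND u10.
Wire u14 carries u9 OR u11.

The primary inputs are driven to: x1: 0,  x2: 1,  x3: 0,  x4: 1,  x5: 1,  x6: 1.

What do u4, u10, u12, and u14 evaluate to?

u4 = 0; u10 = 1; u12 = 0; u14 = 1

u1 = x3 NOR x5 = 0 NOR 1 = 0
u2 = NOT x6 = NOT 1 = 0
u3 = x4 OR u1 = 1 OR 0 = 1
u4 = x5 NOR u3 = 1 NOR 1 = 0
u5 = u2 OR u3 = 0 OR 1 = 1
u6 = x6 AND x2 = 1 AND 1 = 1
u7 = u5 OR x6 = 1 OR 1 = 1
u8 = u6 XOR x1 = 1 XOR 0 = 1
u9 = x6 NAND u7 = 1 NAND 1 = 0
u10 = u6 OR u7 OR u8 = 1 OR 1 OR 1 = 1
u11 = NOT u1 = NOT 0 = 1
u12 = u4 XNOR u11 = 0 XNOR 1 = 0
u14 = u9 OR u11 = 0 OR 1 = 1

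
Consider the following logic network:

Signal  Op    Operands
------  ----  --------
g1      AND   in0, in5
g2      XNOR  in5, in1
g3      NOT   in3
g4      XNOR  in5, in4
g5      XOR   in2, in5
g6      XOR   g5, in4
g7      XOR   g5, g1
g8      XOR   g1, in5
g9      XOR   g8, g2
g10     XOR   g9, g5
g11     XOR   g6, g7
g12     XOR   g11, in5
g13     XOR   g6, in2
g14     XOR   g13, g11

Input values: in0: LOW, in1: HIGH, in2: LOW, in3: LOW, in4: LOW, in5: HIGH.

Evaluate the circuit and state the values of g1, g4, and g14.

g1 = LOW  g4 = LOW  g14 = HIGH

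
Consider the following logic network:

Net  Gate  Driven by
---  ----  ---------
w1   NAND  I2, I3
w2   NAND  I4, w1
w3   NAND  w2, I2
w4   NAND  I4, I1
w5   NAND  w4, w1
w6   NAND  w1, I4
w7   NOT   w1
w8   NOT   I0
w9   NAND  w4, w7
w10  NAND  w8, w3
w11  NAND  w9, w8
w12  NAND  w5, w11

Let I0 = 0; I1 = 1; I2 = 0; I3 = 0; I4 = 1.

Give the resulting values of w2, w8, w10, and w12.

w1 = I2 NAND I3 = 0 NAND 0 = 1
w2 = I4 NAND w1 = 1 NAND 1 = 0
w3 = w2 NAND I2 = 0 NAND 0 = 1
w4 = I4 NAND I1 = 1 NAND 1 = 0
w5 = w4 NAND w1 = 0 NAND 1 = 1
w7 = NOT w1 = NOT 1 = 0
w8 = NOT I0 = NOT 0 = 1
w9 = w4 NAND w7 = 0 NAND 0 = 1
w10 = w8 NAND w3 = 1 NAND 1 = 0
w11 = w9 NAND w8 = 1 NAND 1 = 0
w12 = w5 NAND w11 = 1 NAND 0 = 1

w2 = 0; w8 = 1; w10 = 0; w12 = 1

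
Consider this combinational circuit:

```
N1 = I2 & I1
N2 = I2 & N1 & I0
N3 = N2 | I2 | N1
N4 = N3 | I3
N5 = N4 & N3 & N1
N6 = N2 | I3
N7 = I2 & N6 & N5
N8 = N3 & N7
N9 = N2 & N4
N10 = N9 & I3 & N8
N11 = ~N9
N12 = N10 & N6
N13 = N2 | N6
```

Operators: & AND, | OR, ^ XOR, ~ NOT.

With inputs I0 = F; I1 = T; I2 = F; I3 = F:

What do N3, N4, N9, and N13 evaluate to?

N3 = F  N4 = F  N9 = F  N13 = F

N1 = I2 AND I1 = F AND T = F
N2 = I2 AND N1 AND I0 = F AND F AND F = F
N3 = N2 OR I2 OR N1 = F OR F OR F = F
N4 = N3 OR I3 = F OR F = F
N6 = N2 OR I3 = F OR F = F
N9 = N2 AND N4 = F AND F = F
N13 = N2 OR N6 = F OR F = F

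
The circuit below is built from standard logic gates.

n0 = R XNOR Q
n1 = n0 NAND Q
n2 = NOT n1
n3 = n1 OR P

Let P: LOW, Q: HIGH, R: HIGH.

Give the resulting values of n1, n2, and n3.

n0 = R XNOR Q = HIGH XNOR HIGH = HIGH
n1 = n0 NAND Q = HIGH NAND HIGH = LOW
n2 = NOT n1 = NOT LOW = HIGH
n3 = n1 OR P = LOW OR LOW = LOW

n1 = LOW, n2 = HIGH, n3 = LOW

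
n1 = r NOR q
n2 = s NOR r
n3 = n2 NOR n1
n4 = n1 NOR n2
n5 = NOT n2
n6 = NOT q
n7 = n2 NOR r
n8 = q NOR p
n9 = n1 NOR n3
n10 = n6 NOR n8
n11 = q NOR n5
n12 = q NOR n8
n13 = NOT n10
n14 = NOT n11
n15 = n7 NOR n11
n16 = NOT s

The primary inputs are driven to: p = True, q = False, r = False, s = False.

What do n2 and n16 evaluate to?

n2 = True  n16 = True

n2 = s NOR r = False NOR False = True
n16 = NOT s = NOT False = True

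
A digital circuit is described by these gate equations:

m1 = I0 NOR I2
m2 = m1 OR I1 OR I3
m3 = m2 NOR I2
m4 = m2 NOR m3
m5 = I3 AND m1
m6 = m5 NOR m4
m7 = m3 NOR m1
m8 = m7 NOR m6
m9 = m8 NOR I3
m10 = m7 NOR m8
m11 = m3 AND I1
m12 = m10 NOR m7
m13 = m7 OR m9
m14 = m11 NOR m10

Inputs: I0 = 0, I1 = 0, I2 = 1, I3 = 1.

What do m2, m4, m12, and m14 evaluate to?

m2 = 1, m4 = 0, m12 = 0, m14 = 1

m1 = I0 NOR I2 = 0 NOR 1 = 0
m2 = m1 OR I1 OR I3 = 0 OR 0 OR 1 = 1
m3 = m2 NOR I2 = 1 NOR 1 = 0
m4 = m2 NOR m3 = 1 NOR 0 = 0
m5 = I3 AND m1 = 1 AND 0 = 0
m6 = m5 NOR m4 = 0 NOR 0 = 1
m7 = m3 NOR m1 = 0 NOR 0 = 1
m8 = m7 NOR m6 = 1 NOR 1 = 0
m10 = m7 NOR m8 = 1 NOR 0 = 0
m11 = m3 AND I1 = 0 AND 0 = 0
m12 = m10 NOR m7 = 0 NOR 1 = 0
m14 = m11 NOR m10 = 0 NOR 0 = 1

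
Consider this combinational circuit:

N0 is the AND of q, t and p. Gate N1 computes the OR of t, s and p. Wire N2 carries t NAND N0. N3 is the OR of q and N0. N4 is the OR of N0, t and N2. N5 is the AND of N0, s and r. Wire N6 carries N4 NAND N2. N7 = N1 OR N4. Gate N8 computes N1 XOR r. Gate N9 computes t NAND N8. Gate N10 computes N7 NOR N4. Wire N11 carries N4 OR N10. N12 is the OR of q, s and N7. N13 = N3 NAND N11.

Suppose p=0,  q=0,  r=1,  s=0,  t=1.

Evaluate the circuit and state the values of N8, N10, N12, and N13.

N8 = 0, N10 = 0, N12 = 1, N13 = 1

N0 = q AND t AND p = 0 AND 1 AND 0 = 0
N1 = t OR s OR p = 1 OR 0 OR 0 = 1
N2 = t NAND N0 = 1 NAND 0 = 1
N3 = q OR N0 = 0 OR 0 = 0
N4 = N0 OR t OR N2 = 0 OR 1 OR 1 = 1
N7 = N1 OR N4 = 1 OR 1 = 1
N8 = N1 XOR r = 1 XOR 1 = 0
N10 = N7 NOR N4 = 1 NOR 1 = 0
N11 = N4 OR N10 = 1 OR 0 = 1
N12 = q OR s OR N7 = 0 OR 0 OR 1 = 1
N13 = N3 NAND N11 = 0 NAND 1 = 1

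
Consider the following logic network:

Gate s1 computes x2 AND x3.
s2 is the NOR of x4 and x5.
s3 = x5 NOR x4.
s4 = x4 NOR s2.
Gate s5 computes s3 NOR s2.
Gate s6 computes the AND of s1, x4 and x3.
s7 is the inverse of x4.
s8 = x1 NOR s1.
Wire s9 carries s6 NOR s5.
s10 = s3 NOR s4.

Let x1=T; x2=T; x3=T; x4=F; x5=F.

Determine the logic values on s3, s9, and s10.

s1 = x2 AND x3 = T AND T = T
s2 = x4 NOR x5 = F NOR F = T
s3 = x5 NOR x4 = F NOR F = T
s4 = x4 NOR s2 = F NOR T = F
s5 = s3 NOR s2 = T NOR T = F
s6 = s1 AND x4 AND x3 = T AND F AND T = F
s9 = s6 NOR s5 = F NOR F = T
s10 = s3 NOR s4 = T NOR F = F

s3 = T, s9 = T, s10 = F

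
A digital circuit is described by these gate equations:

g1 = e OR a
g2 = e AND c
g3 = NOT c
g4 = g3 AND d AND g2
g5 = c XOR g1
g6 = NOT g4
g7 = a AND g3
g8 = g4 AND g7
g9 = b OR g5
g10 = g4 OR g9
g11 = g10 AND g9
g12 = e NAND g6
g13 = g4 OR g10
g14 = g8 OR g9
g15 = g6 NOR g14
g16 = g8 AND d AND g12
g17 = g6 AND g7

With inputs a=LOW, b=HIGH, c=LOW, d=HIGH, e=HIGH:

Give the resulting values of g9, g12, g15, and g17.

g9 = HIGH; g12 = LOW; g15 = LOW; g17 = LOW

g1 = e OR a = HIGH OR LOW = HIGH
g2 = e AND c = HIGH AND LOW = LOW
g3 = NOT c = NOT LOW = HIGH
g4 = g3 AND d AND g2 = HIGH AND HIGH AND LOW = LOW
g5 = c XOR g1 = LOW XOR HIGH = HIGH
g6 = NOT g4 = NOT LOW = HIGH
g7 = a AND g3 = LOW AND HIGH = LOW
g8 = g4 AND g7 = LOW AND LOW = LOW
g9 = b OR g5 = HIGH OR HIGH = HIGH
g12 = e NAND g6 = HIGH NAND HIGH = LOW
g14 = g8 OR g9 = LOW OR HIGH = HIGH
g15 = g6 NOR g14 = HIGH NOR HIGH = LOW
g17 = g6 AND g7 = HIGH AND LOW = LOW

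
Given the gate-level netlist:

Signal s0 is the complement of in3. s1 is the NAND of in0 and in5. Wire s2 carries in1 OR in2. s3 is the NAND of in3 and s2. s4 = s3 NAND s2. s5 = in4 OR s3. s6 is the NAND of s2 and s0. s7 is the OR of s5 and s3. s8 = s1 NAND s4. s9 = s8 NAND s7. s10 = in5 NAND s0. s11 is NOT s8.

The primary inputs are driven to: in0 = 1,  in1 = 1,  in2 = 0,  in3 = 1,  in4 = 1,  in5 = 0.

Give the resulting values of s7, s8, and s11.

s7 = 1, s8 = 0, s11 = 1

s1 = in0 NAND in5 = 1 NAND 0 = 1
s2 = in1 OR in2 = 1 OR 0 = 1
s3 = in3 NAND s2 = 1 NAND 1 = 0
s4 = s3 NAND s2 = 0 NAND 1 = 1
s5 = in4 OR s3 = 1 OR 0 = 1
s7 = s5 OR s3 = 1 OR 0 = 1
s8 = s1 NAND s4 = 1 NAND 1 = 0
s11 = NOT s8 = NOT 0 = 1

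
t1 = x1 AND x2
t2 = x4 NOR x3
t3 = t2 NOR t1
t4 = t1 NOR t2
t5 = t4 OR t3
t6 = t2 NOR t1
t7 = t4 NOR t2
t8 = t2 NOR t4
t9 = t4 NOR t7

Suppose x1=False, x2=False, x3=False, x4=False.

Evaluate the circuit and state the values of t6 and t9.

t1 = x1 AND x2 = False AND False = False
t2 = x4 NOR x3 = False NOR False = True
t4 = t1 NOR t2 = False NOR True = False
t6 = t2 NOR t1 = True NOR False = False
t7 = t4 NOR t2 = False NOR True = False
t9 = t4 NOR t7 = False NOR False = True

t6 = False; t9 = True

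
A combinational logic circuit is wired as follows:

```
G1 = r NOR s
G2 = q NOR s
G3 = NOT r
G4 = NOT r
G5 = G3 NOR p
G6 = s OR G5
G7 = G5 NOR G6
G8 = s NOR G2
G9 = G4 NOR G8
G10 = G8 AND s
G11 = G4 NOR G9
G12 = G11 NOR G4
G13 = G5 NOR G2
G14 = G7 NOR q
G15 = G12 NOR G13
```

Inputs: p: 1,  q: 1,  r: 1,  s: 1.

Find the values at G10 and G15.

G2 = q NOR s = 1 NOR 1 = 0
G3 = NOT r = NOT 1 = 0
G4 = NOT r = NOT 1 = 0
G5 = G3 NOR p = 0 NOR 1 = 0
G8 = s NOR G2 = 1 NOR 0 = 0
G9 = G4 NOR G8 = 0 NOR 0 = 1
G10 = G8 AND s = 0 AND 1 = 0
G11 = G4 NOR G9 = 0 NOR 1 = 0
G12 = G11 NOR G4 = 0 NOR 0 = 1
G13 = G5 NOR G2 = 0 NOR 0 = 1
G15 = G12 NOR G13 = 1 NOR 1 = 0

G10 = 0  G15 = 0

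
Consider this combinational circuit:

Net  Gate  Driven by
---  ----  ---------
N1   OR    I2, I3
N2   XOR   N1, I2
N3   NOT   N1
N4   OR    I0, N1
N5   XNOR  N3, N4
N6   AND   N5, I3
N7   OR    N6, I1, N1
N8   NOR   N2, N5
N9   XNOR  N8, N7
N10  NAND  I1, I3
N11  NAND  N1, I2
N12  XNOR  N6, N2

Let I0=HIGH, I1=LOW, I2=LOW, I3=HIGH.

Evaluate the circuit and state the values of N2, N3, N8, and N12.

N2 = HIGH, N3 = LOW, N8 = LOW, N12 = LOW

N1 = I2 OR I3 = LOW OR HIGH = HIGH
N2 = N1 XOR I2 = HIGH XOR LOW = HIGH
N3 = NOT N1 = NOT HIGH = LOW
N4 = I0 OR N1 = HIGH OR HIGH = HIGH
N5 = N3 XNOR N4 = LOW XNOR HIGH = LOW
N6 = N5 AND I3 = LOW AND HIGH = LOW
N8 = N2 NOR N5 = HIGH NOR LOW = LOW
N12 = N6 XNOR N2 = LOW XNOR HIGH = LOW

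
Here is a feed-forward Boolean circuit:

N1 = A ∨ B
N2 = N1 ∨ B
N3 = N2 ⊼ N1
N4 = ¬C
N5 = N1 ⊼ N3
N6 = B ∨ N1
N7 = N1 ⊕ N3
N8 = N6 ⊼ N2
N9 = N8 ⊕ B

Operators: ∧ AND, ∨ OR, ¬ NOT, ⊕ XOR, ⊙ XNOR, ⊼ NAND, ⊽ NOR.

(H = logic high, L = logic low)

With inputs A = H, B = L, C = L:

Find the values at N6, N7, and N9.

N1 = A OR B = H OR L = H
N2 = N1 OR B = H OR L = H
N3 = N2 NAND N1 = H NAND H = L
N6 = B OR N1 = L OR H = H
N7 = N1 XOR N3 = H XOR L = H
N8 = N6 NAND N2 = H NAND H = L
N9 = N8 XOR B = L XOR L = L

N6 = H; N7 = H; N9 = L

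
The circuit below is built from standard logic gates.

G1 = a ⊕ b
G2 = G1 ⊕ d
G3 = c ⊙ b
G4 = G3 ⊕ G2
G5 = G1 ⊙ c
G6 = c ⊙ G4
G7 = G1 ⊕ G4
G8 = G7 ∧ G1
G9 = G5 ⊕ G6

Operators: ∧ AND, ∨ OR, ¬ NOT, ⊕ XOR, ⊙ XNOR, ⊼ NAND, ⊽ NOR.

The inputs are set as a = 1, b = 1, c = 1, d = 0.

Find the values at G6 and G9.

G6 = 1; G9 = 1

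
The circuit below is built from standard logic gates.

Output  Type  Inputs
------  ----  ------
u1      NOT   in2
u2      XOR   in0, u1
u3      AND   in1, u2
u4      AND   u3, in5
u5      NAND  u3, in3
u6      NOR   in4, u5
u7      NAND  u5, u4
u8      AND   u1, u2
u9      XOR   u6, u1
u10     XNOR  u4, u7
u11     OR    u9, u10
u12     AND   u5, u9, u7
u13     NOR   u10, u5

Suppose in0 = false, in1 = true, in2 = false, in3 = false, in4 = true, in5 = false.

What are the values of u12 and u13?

u12 = true; u13 = false

u1 = NOT in2 = NOT false = true
u2 = in0 XOR u1 = false XOR true = true
u3 = in1 AND u2 = true AND true = true
u4 = u3 AND in5 = true AND false = false
u5 = u3 NAND in3 = true NAND false = true
u6 = in4 NOR u5 = true NOR true = false
u7 = u5 NAND u4 = true NAND false = true
u9 = u6 XOR u1 = false XOR true = true
u10 = u4 XNOR u7 = false XNOR true = false
u12 = u5 AND u9 AND u7 = true AND true AND true = true
u13 = u10 NOR u5 = false NOR true = false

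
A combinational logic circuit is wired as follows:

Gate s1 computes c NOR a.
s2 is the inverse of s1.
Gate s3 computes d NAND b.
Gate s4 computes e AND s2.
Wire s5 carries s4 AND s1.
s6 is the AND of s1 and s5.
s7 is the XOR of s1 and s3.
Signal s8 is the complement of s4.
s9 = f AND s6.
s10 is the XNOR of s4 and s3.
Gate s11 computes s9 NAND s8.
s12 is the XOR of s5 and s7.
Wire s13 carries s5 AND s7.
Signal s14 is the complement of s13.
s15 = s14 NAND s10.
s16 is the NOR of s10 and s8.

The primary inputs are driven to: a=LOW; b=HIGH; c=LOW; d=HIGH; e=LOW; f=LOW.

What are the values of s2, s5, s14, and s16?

s2 = LOW  s5 = LOW  s14 = HIGH  s16 = LOW

s1 = c NOR a = LOW NOR LOW = HIGH
s2 = NOT s1 = NOT HIGH = LOW
s3 = d NAND b = HIGH NAND HIGH = LOW
s4 = e AND s2 = LOW AND LOW = LOW
s5 = s4 AND s1 = LOW AND HIGH = LOW
s7 = s1 XOR s3 = HIGH XOR LOW = HIGH
s8 = NOT s4 = NOT LOW = HIGH
s10 = s4 XNOR s3 = LOW XNOR LOW = HIGH
s13 = s5 AND s7 = LOW AND HIGH = LOW
s14 = NOT s13 = NOT LOW = HIGH
s16 = s10 NOR s8 = HIGH NOR HIGH = LOW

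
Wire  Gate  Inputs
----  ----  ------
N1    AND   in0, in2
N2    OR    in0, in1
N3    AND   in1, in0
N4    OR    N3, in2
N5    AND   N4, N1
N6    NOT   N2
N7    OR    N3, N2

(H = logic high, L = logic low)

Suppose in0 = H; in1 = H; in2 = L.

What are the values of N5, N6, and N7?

N1 = in0 AND in2 = H AND L = L
N2 = in0 OR in1 = H OR H = H
N3 = in1 AND in0 = H AND H = H
N4 = N3 OR in2 = H OR L = H
N5 = N4 AND N1 = H AND L = L
N6 = NOT N2 = NOT H = L
N7 = N3 OR N2 = H OR H = H

N5 = L, N6 = L, N7 = H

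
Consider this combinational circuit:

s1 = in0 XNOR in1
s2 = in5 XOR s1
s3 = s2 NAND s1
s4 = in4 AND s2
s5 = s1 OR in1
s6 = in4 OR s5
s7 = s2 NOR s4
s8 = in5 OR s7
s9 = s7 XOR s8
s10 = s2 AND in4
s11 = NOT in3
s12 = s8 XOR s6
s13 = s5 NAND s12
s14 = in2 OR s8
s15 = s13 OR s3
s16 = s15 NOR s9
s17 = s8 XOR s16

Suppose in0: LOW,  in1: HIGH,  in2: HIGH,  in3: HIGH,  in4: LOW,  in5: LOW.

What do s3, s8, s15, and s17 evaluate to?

s3 = HIGH, s8 = HIGH, s15 = HIGH, s17 = HIGH

s1 = in0 XNOR in1 = LOW XNOR HIGH = LOW
s2 = in5 XOR s1 = LOW XOR LOW = LOW
s3 = s2 NAND s1 = LOW NAND LOW = HIGH
s4 = in4 AND s2 = LOW AND LOW = LOW
s5 = s1 OR in1 = LOW OR HIGH = HIGH
s6 = in4 OR s5 = LOW OR HIGH = HIGH
s7 = s2 NOR s4 = LOW NOR LOW = HIGH
s8 = in5 OR s7 = LOW OR HIGH = HIGH
s9 = s7 XOR s8 = HIGH XOR HIGH = LOW
s12 = s8 XOR s6 = HIGH XOR HIGH = LOW
s13 = s5 NAND s12 = HIGH NAND LOW = HIGH
s15 = s13 OR s3 = HIGH OR HIGH = HIGH
s16 = s15 NOR s9 = HIGH NOR LOW = LOW
s17 = s8 XOR s16 = HIGH XOR LOW = HIGH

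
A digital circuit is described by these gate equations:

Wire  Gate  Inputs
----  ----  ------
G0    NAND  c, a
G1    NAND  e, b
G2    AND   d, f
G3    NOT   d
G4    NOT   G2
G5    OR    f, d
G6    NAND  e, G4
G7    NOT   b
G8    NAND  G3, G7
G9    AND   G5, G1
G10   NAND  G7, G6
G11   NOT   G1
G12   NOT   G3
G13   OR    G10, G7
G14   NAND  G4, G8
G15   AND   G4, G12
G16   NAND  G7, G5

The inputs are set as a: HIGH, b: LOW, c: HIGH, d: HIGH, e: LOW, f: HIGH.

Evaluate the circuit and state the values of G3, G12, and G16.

G3 = NOT d = NOT HIGH = LOW
G5 = f OR d = HIGH OR HIGH = HIGH
G7 = NOT b = NOT LOW = HIGH
G12 = NOT G3 = NOT LOW = HIGH
G16 = G7 NAND G5 = HIGH NAND HIGH = LOW

G3 = LOW, G12 = HIGH, G16 = LOW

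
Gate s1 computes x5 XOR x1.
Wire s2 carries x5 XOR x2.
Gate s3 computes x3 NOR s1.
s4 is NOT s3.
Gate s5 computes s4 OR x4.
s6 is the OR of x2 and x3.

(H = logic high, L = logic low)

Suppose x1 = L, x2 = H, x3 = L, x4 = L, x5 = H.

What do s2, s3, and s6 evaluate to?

s1 = x5 XOR x1 = H XOR L = H
s2 = x5 XOR x2 = H XOR H = L
s3 = x3 NOR s1 = L NOR H = L
s6 = x2 OR x3 = H OR L = H

s2 = L; s3 = L; s6 = H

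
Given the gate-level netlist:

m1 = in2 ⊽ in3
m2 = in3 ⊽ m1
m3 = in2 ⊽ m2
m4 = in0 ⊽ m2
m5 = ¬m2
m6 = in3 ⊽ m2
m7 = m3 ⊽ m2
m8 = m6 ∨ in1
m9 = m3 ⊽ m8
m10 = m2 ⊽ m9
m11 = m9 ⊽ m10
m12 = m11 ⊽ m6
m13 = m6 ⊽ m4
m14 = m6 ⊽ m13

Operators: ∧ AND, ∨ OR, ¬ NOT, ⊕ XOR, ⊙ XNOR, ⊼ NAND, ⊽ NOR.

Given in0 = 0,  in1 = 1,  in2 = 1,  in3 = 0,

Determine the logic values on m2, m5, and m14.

m2 = 1, m5 = 0, m14 = 0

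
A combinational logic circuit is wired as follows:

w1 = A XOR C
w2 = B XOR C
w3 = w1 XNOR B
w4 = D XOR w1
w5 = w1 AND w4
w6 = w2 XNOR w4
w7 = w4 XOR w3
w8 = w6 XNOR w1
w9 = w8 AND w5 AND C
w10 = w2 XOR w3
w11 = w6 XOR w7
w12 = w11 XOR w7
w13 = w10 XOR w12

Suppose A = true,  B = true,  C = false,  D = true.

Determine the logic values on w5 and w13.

w1 = A XOR C = true XOR false = true
w2 = B XOR C = true XOR false = true
w3 = w1 XNOR B = true XNOR true = true
w4 = D XOR w1 = true XOR true = false
w5 = w1 AND w4 = true AND false = false
w6 = w2 XNOR w4 = true XNOR false = false
w7 = w4 XOR w3 = false XOR true = true
w10 = w2 XOR w3 = true XOR true = false
w11 = w6 XOR w7 = false XOR true = true
w12 = w11 XOR w7 = true XOR true = false
w13 = w10 XOR w12 = false XOR false = false

w5 = false, w13 = false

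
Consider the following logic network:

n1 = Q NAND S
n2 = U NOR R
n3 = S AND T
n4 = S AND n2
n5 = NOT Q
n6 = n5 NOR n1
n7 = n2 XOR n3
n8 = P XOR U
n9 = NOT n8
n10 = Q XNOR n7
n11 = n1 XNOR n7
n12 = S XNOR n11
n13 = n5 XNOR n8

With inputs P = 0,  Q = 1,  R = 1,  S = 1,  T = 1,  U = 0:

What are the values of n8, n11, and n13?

n8 = 0, n11 = 0, n13 = 1

n1 = Q NAND S = 1 NAND 1 = 0
n2 = U NOR R = 0 NOR 1 = 0
n3 = S AND T = 1 AND 1 = 1
n5 = NOT Q = NOT 1 = 0
n7 = n2 XOR n3 = 0 XOR 1 = 1
n8 = P XOR U = 0 XOR 0 = 0
n11 = n1 XNOR n7 = 0 XNOR 1 = 0
n13 = n5 XNOR n8 = 0 XNOR 0 = 1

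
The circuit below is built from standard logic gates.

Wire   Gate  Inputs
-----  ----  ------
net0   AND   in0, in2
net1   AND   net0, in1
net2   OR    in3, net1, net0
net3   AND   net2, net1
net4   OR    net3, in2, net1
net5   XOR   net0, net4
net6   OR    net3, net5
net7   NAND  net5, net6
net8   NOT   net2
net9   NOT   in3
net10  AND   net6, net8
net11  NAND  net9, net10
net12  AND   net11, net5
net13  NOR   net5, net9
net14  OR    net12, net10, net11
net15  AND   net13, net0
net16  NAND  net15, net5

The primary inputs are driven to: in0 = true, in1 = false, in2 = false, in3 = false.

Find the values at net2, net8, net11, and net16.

net2 = false, net8 = true, net11 = true, net16 = true

net0 = in0 AND in2 = true AND false = false
net1 = net0 AND in1 = false AND false = false
net2 = in3 OR net1 OR net0 = false OR false OR false = false
net3 = net2 AND net1 = false AND false = false
net4 = net3 OR in2 OR net1 = false OR false OR false = false
net5 = net0 XOR net4 = false XOR false = false
net6 = net3 OR net5 = false OR false = false
net8 = NOT net2 = NOT false = true
net9 = NOT in3 = NOT false = true
net10 = net6 AND net8 = false AND true = false
net11 = net9 NAND net10 = true NAND false = true
net13 = net5 NOR net9 = false NOR true = false
net15 = net13 AND net0 = false AND false = false
net16 = net15 NAND net5 = false NAND false = true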